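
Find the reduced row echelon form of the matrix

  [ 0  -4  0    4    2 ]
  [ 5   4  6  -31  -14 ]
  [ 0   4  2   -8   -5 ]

[[1, 0, 0, -3, -3/5], [0, 1, 0, -1, -1/2], [0, 0, 1, -2, -3/2]]

R1 <-> R2
  [ 5   4  6  -31  -14 ]
  [ 0  -4  0    4    2 ]
  [ 0   4  2   -8   -5 ]
R1 := 1/5·R1
  [ 1  4/5  6/5  -31/5  -14/5 ]
  [ 0   -4    0      4      2 ]
  [ 0    4    2     -8     -5 ]
R2 := -1/4·R2
  [ 1  4/5  6/5  -31/5  -14/5 ]
  [ 0    1    0     -1   -1/2 ]
  [ 0    4    2     -8     -5 ]
R3 := R3 − 4·R2
  [ 1  4/5  6/5  -31/5  -14/5 ]
  [ 0    1    0     -1   -1/2 ]
  [ 0    0    2     -4     -3 ]
R3 := 1/2·R3
  [ 1  4/5  6/5  -31/5  -14/5 ]
  [ 0    1    0     -1   -1/2 ]
  [ 0    0    1     -2   -3/2 ]
R1 := R1 − 6/5·R3
  [ 1  4/5  0  -19/5    -1 ]
  [ 0    1  0     -1  -1/2 ]
  [ 0    0  1     -2  -3/2 ]
R1 := R1 − 4/5·R2
  [ 1  0  0  -3  -3/5 ]
  [ 0  1  0  -1  -1/2 ]
  [ 0  0  1  -2  -3/2 ]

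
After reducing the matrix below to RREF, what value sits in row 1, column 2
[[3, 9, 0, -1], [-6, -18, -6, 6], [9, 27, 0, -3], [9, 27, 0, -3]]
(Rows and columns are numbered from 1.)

3

ρ1 := 1/3·ρ1
  [  1    3   0  -1/3 ]
  [ -6  -18  -6     6 ]
  [  9   27   0    -3 ]
  [  9   27   0    -3 ]
ρ2 := ρ2 + 6·ρ1
  [ 1   3   0  -1/3 ]
  [ 0   0  -6     4 ]
  [ 9  27   0    -3 ]
  [ 9  27   0    -3 ]
ρ3 := ρ3 − 9·ρ1
  [ 1   3   0  -1/3 ]
  [ 0   0  -6     4 ]
  [ 0   0   0     0 ]
  [ 9  27   0    -3 ]
ρ4 := ρ4 − 9·ρ1
  [ 1  3   0  -1/3 ]
  [ 0  0  -6     4 ]
  [ 0  0   0     0 ]
  [ 0  0   0     0 ]
ρ2 := -1/6·ρ2
  [ 1  3  0  -1/3 ]
  [ 0  0  1  -2/3 ]
  [ 0  0  0     0 ]
  [ 0  0  0     0 ]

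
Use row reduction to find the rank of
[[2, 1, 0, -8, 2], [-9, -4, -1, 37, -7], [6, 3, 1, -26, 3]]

rank = 3

R1 -> 1/2·R1
  [  1  1/2   0   -4   1 ]
  [ -9   -4  -1   37  -7 ]
  [  6    3   1  -26   3 ]
R2 -> R2 + 9·R1
  [ 1  1/2   0   -4  1 ]
  [ 0  1/2  -1    1  2 ]
  [ 6    3   1  -26  3 ]
R3 -> R3 − 6·R1
  [ 1  1/2   0  -4   1 ]
  [ 0  1/2  -1   1   2 ]
  [ 0    0   1  -2  -3 ]
R2 -> 2·R2
  [ 1  1/2   0  -4   1 ]
  [ 0    1  -2   2   4 ]
  [ 0    0   1  -2  -3 ]
R2 -> R2 + 2·R3
  [ 1  1/2  0  -4   1 ]
  [ 0    1  0  -2  -2 ]
  [ 0    0  1  -2  -3 ]
R1 -> R1 − 1/2·R2
  [ 1  0  0  -3   2 ]
  [ 0  1  0  -2  -2 ]
  [ 0  0  1  -2  -3 ]
The reduced form has 3 nonzero rows.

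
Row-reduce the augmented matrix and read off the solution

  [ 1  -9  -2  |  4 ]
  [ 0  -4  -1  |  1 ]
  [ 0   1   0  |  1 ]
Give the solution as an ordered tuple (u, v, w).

(3, 1, -5)

R2 → -1/4·R2
  [ 1  -9   -2  |     4 ]
  [ 0   1  1/4  |  -1/4 ]
  [ 0   1    0  |     1 ]
R3 → R3 − R2
  [ 1  -9    -2  |     4 ]
  [ 0   1   1/4  |  -1/4 ]
  [ 0   0  -1/4  |   5/4 ]
R3 → -4·R3
  [ 1  -9   -2  |     4 ]
  [ 0   1  1/4  |  -1/4 ]
  [ 0   0    1  |    -5 ]
R2 → R2 − 1/4·R3
  [ 1  -9  -2  |   4 ]
  [ 0   1   0  |   1 ]
  [ 0   0   1  |  -5 ]
R1 → R1 + 2·R3
  [ 1  -9  0  |  -6 ]
  [ 0   1  0  |   1 ]
  [ 0   0  1  |  -5 ]
R1 → R1 + 9·R2
  [ 1  0  0  |   3 ]
  [ 0  1  0  |   1 ]
  [ 0  0  1  |  -5 ]
Reading off the last column: u = 3, v = 1, w = -5.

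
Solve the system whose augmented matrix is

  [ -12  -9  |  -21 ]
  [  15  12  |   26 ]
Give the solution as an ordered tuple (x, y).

(2, -1/3)

R1 := -1/12·R1
  [  1  3/4  |  7/4 ]
  [ 15   12  |   26 ]
R2 := R2 − 15·R1
  [ 1  3/4  |   7/4 ]
  [ 0  3/4  |  -1/4 ]
R2 := 4/3·R2
  [ 1  3/4  |   7/4 ]
  [ 0    1  |  -1/3 ]
R1 := R1 − 3/4·R2
  [ 1  0  |     2 ]
  [ 0  1  |  -1/3 ]
Reading off the last column: x = 2, y = -1/3.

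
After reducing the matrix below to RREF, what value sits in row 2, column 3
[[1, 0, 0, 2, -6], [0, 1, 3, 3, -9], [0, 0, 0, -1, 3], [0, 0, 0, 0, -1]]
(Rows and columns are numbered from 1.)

3

ρ3 ← -1·ρ3
  [ 1  0  0  2  -6 ]
  [ 0  1  3  3  -9 ]
  [ 0  0  0  1  -3 ]
  [ 0  0  0  0  -1 ]
ρ4 ← -1·ρ4
  [ 1  0  0  2  -6 ]
  [ 0  1  3  3  -9 ]
  [ 0  0  0  1  -3 ]
  [ 0  0  0  0   1 ]
ρ3 ← ρ3 + 3·ρ4
  [ 1  0  0  2  -6 ]
  [ 0  1  3  3  -9 ]
  [ 0  0  0  1   0 ]
  [ 0  0  0  0   1 ]
ρ2 ← ρ2 + 9·ρ4
  [ 1  0  0  2  -6 ]
  [ 0  1  3  3   0 ]
  [ 0  0  0  1   0 ]
  [ 0  0  0  0   1 ]
ρ1 ← ρ1 + 6·ρ4
  [ 1  0  0  2  0 ]
  [ 0  1  3  3  0 ]
  [ 0  0  0  1  0 ]
  [ 0  0  0  0  1 ]
ρ2 ← ρ2 − 3·ρ3
  [ 1  0  0  2  0 ]
  [ 0  1  3  0  0 ]
  [ 0  0  0  1  0 ]
  [ 0  0  0  0  1 ]
ρ1 ← ρ1 − 2·ρ3
  [ 1  0  0  0  0 ]
  [ 0  1  3  0  0 ]
  [ 0  0  0  1  0 ]
  [ 0  0  0  0  1 ]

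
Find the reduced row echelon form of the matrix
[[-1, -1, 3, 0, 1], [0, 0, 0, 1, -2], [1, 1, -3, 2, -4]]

[[1, 1, -3, 0, 0], [0, 0, 0, 1, 0], [0, 0, 0, 0, 1]]

ρ1 -> -1·ρ1
  [ 1  1  -3  0  -1 ]
  [ 0  0   0  1  -2 ]
  [ 1  1  -3  2  -4 ]
ρ3 -> ρ3 − ρ1
  [ 1  1  -3  0  -1 ]
  [ 0  0   0  1  -2 ]
  [ 0  0   0  2  -3 ]
ρ3 -> ρ3 − 2·ρ2
  [ 1  1  -3  0  -1 ]
  [ 0  0   0  1  -2 ]
  [ 0  0   0  0   1 ]
ρ2 -> ρ2 + 2·ρ3
  [ 1  1  -3  0  -1 ]
  [ 0  0   0  1   0 ]
  [ 0  0   0  0   1 ]
ρ1 -> ρ1 + ρ3
  [ 1  1  -3  0  0 ]
  [ 0  0   0  1  0 ]
  [ 0  0   0  0  1 ]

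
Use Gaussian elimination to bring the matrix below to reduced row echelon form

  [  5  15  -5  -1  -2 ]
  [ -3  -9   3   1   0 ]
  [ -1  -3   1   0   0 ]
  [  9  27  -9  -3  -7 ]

[[1, 3, -1, 0, 0], [0, 0, 0, 1, 0], [0, 0, 0, 0, 1], [0, 0, 0, 0, 0]]

ρ1 → 1/5·ρ1
  [  1   3  -1  -1/5  -2/5 ]
  [ -3  -9   3     1     0 ]
  [ -1  -3   1     0     0 ]
  [  9  27  -9    -3    -7 ]
ρ2 → ρ2 + 3·ρ1
  [  1   3  -1  -1/5  -2/5 ]
  [  0   0   0   2/5  -6/5 ]
  [ -1  -3   1     0     0 ]
  [  9  27  -9    -3    -7 ]
ρ3 → ρ3 + ρ1
  [ 1   3  -1  -1/5  -2/5 ]
  [ 0   0   0   2/5  -6/5 ]
  [ 0   0   0  -1/5  -2/5 ]
  [ 9  27  -9    -3    -7 ]
ρ4 → ρ4 − 9·ρ1
  [ 1  3  -1  -1/5   -2/5 ]
  [ 0  0   0   2/5   -6/5 ]
  [ 0  0   0  -1/5   -2/5 ]
  [ 0  0   0  -6/5  -17/5 ]
ρ2 → 5/2·ρ2
  [ 1  3  -1  -1/5   -2/5 ]
  [ 0  0   0     1     -3 ]
  [ 0  0   0  -1/5   -2/5 ]
  [ 0  0   0  -6/5  -17/5 ]
ρ3 → ρ3 + 1/5·ρ2
  [ 1  3  -1  -1/5   -2/5 ]
  [ 0  0   0     1     -3 ]
  [ 0  0   0     0     -1 ]
  [ 0  0   0  -6/5  -17/5 ]
ρ4 → ρ4 + 6/5·ρ2
  [ 1  3  -1  -1/5  -2/5 ]
  [ 0  0   0     1    -3 ]
  [ 0  0   0     0    -1 ]
  [ 0  0   0     0    -7 ]
ρ3 → -1·ρ3
  [ 1  3  -1  -1/5  -2/5 ]
  [ 0  0   0     1    -3 ]
  [ 0  0   0     0     1 ]
  [ 0  0   0     0    -7 ]
ρ4 → ρ4 + 7·ρ3
  [ 1  3  -1  -1/5  -2/5 ]
  [ 0  0   0     1    -3 ]
  [ 0  0   0     0     1 ]
  [ 0  0   0     0     0 ]
ρ2 → ρ2 + 3·ρ3
  [ 1  3  -1  -1/5  -2/5 ]
  [ 0  0   0     1     0 ]
  [ 0  0   0     0     1 ]
  [ 0  0   0     0     0 ]
ρ1 → ρ1 + 2/5·ρ3
  [ 1  3  -1  -1/5  0 ]
  [ 0  0   0     1  0 ]
  [ 0  0   0     0  1 ]
  [ 0  0   0     0  0 ]
ρ1 → ρ1 + 1/5·ρ2
  [ 1  3  -1  0  0 ]
  [ 0  0   0  1  0 ]
  [ 0  0   0  0  1 ]
  [ 0  0   0  0  0 ]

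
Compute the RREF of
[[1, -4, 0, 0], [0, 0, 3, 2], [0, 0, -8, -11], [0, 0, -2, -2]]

Multiply ρ2 by 1/3.
  [ 1  -4   0    0 ]
  [ 0   0   1  2/3 ]
  [ 0   0  -8  -11 ]
  [ 0   0  -2   -2 ]
Add 8 times ρ2 to ρ3.
  [ 1  -4   0      0 ]
  [ 0   0   1    2/3 ]
  [ 0   0   0  -17/3 ]
  [ 0   0  -2     -2 ]
Add 2 times ρ2 to ρ4.
  [ 1  -4  0      0 ]
  [ 0   0  1    2/3 ]
  [ 0   0  0  -17/3 ]
  [ 0   0  0   -2/3 ]
Multiply ρ3 by -3/17.
  [ 1  -4  0     0 ]
  [ 0   0  1   2/3 ]
  [ 0   0  0     1 ]
  [ 0   0  0  -2/3 ]
Add 2/3 times ρ3 to ρ4.
  [ 1  -4  0    0 ]
  [ 0   0  1  2/3 ]
  [ 0   0  0    1 ]
  [ 0   0  0    0 ]
Subtract 2/3 times ρ3 from ρ2.
  [ 1  -4  0  0 ]
  [ 0   0  1  0 ]
  [ 0   0  0  1 ]
  [ 0   0  0  0 ]

[[1, -4, 0, 0], [0, 0, 1, 0], [0, 0, 0, 1], [0, 0, 0, 0]]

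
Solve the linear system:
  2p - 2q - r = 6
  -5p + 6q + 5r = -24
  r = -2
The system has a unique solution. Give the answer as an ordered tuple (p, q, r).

Form the augmented matrix and row-reduce:
  [  2  -2  -1  |    6 ]
  [ -5   6   5  |  -24 ]
  [  0   0   1  |   -2 ]
r1 -> 1/2·r1
  [  1  -1  -1/2  |    3 ]
  [ -5   6     5  |  -24 ]
  [  0   0     1  |   -2 ]
r2 -> r2 + 5·r1
  [ 1  -1  -1/2  |   3 ]
  [ 0   1   5/2  |  -9 ]
  [ 0   0     1  |  -2 ]
r2 -> r2 − 5/2·r3
  [ 1  -1  -1/2  |   3 ]
  [ 0   1     0  |  -4 ]
  [ 0   0     1  |  -2 ]
r1 -> r1 + 1/2·r3
  [ 1  -1  0  |   2 ]
  [ 0   1  0  |  -4 ]
  [ 0   0  1  |  -2 ]
r1 -> r1 + r2
  [ 1  0  0  |  -2 ]
  [ 0  1  0  |  -4 ]
  [ 0  0  1  |  -2 ]
Reading off the last column: p = -2, q = -4, r = -2.

(-2, -4, -2)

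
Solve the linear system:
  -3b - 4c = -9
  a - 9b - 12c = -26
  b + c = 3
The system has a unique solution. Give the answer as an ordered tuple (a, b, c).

Form the augmented matrix and row-reduce:
  [ 0  -3   -4  |   -9 ]
  [ 1  -9  -12  |  -26 ]
  [ 0   1    1  |    3 ]
Swap ρ1 and ρ2.
  [ 1  -9  -12  |  -26 ]
  [ 0  -3   -4  |   -9 ]
  [ 0   1    1  |    3 ]
Multiply ρ2 by -1/3.
  [ 1  -9  -12  |  -26 ]
  [ 0   1  4/3  |    3 ]
  [ 0   1    1  |    3 ]
Subtract ρ2 from ρ3.
  [ 1  -9   -12  |  -26 ]
  [ 0   1   4/3  |    3 ]
  [ 0   0  -1/3  |    0 ]
Multiply ρ3 by -3.
  [ 1  -9  -12  |  -26 ]
  [ 0   1  4/3  |    3 ]
  [ 0   0    1  |    0 ]
Subtract 4/3 times ρ3 from ρ2.
  [ 1  -9  -12  |  -26 ]
  [ 0   1    0  |    3 ]
  [ 0   0    1  |    0 ]
Add 12 times ρ3 to ρ1.
  [ 1  -9  0  |  -26 ]
  [ 0   1  0  |    3 ]
  [ 0   0  1  |    0 ]
Add 9 times ρ2 to ρ1.
  [ 1  0  0  |  1 ]
  [ 0  1  0  |  3 ]
  [ 0  0  1  |  0 ]
Reading off the last column: a = 1, b = 3, c = 0.

(1, 3, 0)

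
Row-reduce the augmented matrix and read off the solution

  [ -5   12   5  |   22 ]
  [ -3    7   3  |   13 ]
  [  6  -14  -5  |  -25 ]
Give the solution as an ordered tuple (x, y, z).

(-1, 1, 1)

Multiply ρ1 by -1/5.
  [  1  -12/5  -1  |  -22/5 ]
  [ -3      7   3  |     13 ]
  [  6    -14  -5  |    -25 ]
Add 3 times ρ1 to ρ2.
  [ 1  -12/5  -1  |  -22/5 ]
  [ 0   -1/5   0  |   -1/5 ]
  [ 6    -14  -5  |    -25 ]
Subtract 6 times ρ1 from ρ3.
  [ 1  -12/5  -1  |  -22/5 ]
  [ 0   -1/5   0  |   -1/5 ]
  [ 0    2/5   1  |    7/5 ]
Multiply ρ2 by -5.
  [ 1  -12/5  -1  |  -22/5 ]
  [ 0      1   0  |      1 ]
  [ 0    2/5   1  |    7/5 ]
Subtract 2/5 times ρ2 from ρ3.
  [ 1  -12/5  -1  |  -22/5 ]
  [ 0      1   0  |      1 ]
  [ 0      0   1  |      1 ]
Add ρ3 to ρ1.
  [ 1  -12/5  0  |  -17/5 ]
  [ 0      1  0  |      1 ]
  [ 0      0  1  |      1 ]
Add 12/5 times ρ2 to ρ1.
  [ 1  0  0  |  -1 ]
  [ 0  1  0  |   1 ]
  [ 0  0  1  |   1 ]
Reading off the last column: x = -1, y = 1, z = 1.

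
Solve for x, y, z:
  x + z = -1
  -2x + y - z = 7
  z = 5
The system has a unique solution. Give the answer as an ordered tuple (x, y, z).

(-6, 0, 5)

Form the augmented matrix and row-reduce:
  [  1  0   1  |  -1 ]
  [ -2  1  -1  |   7 ]
  [  0  0   1  |   5 ]
ρ2 ← ρ2 + 2·ρ1
  [ 1  0  1  |  -1 ]
  [ 0  1  1  |   5 ]
  [ 0  0  1  |   5 ]
ρ2 ← ρ2 − ρ3
  [ 1  0  1  |  -1 ]
  [ 0  1  0  |   0 ]
  [ 0  0  1  |   5 ]
ρ1 ← ρ1 − ρ3
  [ 1  0  0  |  -6 ]
  [ 0  1  0  |   0 ]
  [ 0  0  1  |   5 ]
Reading off the last column: x = -6, y = 0, z = 5.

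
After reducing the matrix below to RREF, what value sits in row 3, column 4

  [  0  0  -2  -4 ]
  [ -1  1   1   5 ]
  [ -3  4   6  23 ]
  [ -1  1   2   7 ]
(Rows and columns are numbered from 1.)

R1 <-> R2
R1 ← -1·R1
R3 ← R3 + 3·R1
R4 ← R4 + R1
R2 <-> R3
R3 ← -1/2·R3
R4 ← R4 − R3
R2 ← R2 − 3·R3
R1 ← R1 + R3
R1 ← R1 + R2

2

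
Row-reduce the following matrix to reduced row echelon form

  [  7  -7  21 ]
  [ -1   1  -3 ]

R1 → 1/7·R1
  [  1  -1   3 ]
  [ -1   1  -3 ]
R2 → R2 + R1
  [ 1  -1  3 ]
  [ 0   0  0 ]

[[1, -1, 3], [0, 0, 0]]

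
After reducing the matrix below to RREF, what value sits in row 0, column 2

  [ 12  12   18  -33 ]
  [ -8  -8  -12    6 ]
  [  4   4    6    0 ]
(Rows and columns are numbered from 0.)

R1 -> 1/12·R1
R2 -> R2 + 8·R1
R3 -> R3 − 4·R1
R2 -> -1/16·R2
R3 -> R3 − 11·R2
R1 -> R1 + 11/4·R2

3/2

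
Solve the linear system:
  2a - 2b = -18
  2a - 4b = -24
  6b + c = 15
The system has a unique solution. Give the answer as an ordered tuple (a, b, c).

(-6, 3, -3)

Form the augmented matrix and row-reduce:
  [ 2  -2  0  |  -18 ]
  [ 2  -4  0  |  -24 ]
  [ 0   6  1  |   15 ]
R1 → 1/2·R1
R2 → R2 − 2·R1
R2 → -1/2·R2
R3 → R3 − 6·R2
R1 → R1 + R2
Reading off the last column: a = -6, b = 3, c = -3.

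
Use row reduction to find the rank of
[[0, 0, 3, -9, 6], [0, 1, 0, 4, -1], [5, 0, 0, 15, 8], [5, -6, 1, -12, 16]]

r1 ↔ r3
  [ 5   0  0   15   8 ]
  [ 0   1  0    4  -1 ]
  [ 0   0  3   -9   6 ]
  [ 5  -6  1  -12  16 ]
r1 → 1/5·r1
  [ 1   0  0    3  8/5 ]
  [ 0   1  0    4   -1 ]
  [ 0   0  3   -9    6 ]
  [ 5  -6  1  -12   16 ]
r4 → r4 − 5·r1
  [ 1   0  0    3  8/5 ]
  [ 0   1  0    4   -1 ]
  [ 0   0  3   -9    6 ]
  [ 0  -6  1  -27    8 ]
r4 → r4 + 6·r2
  [ 1  0  0   3  8/5 ]
  [ 0  1  0   4   -1 ]
  [ 0  0  3  -9    6 ]
  [ 0  0  1  -3    2 ]
r3 → 1/3·r3
  [ 1  0  0   3  8/5 ]
  [ 0  1  0   4   -1 ]
  [ 0  0  1  -3    2 ]
  [ 0  0  1  -3    2 ]
r4 → r4 − r3
  [ 1  0  0   3  8/5 ]
  [ 0  1  0   4   -1 ]
  [ 0  0  1  -3    2 ]
  [ 0  0  0   0    0 ]
The reduced form has 3 nonzero rows.

rank = 3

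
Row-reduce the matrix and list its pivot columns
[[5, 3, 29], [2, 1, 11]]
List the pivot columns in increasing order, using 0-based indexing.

Multiply R1 by 1/5.
  [ 1  3/5  29/5 ]
  [ 2    1    11 ]
Subtract 2 times R1 from R2.
  [ 1   3/5  29/5 ]
  [ 0  -1/5  -3/5 ]
Multiply R2 by -5.
  [ 1  3/5  29/5 ]
  [ 0    1     3 ]
Subtract 3/5 times R2 from R1.
  [ 1  0  4 ]
  [ 0  1  3 ]
Pivot columns are the columns containing a leading 1.

0, 1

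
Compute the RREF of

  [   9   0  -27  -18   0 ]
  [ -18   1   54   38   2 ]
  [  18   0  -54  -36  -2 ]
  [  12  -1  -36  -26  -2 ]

[[1, 0, -3, -2, 0], [0, 1, 0, 2, 0], [0, 0, 0, 0, 1], [0, 0, 0, 0, 0]]

ρ1 → 1/9·ρ1
  [   1   0   -3   -2   0 ]
  [ -18   1   54   38   2 ]
  [  18   0  -54  -36  -2 ]
  [  12  -1  -36  -26  -2 ]
ρ2 → ρ2 + 18·ρ1
  [  1   0   -3   -2   0 ]
  [  0   1    0    2   2 ]
  [ 18   0  -54  -36  -2 ]
  [ 12  -1  -36  -26  -2 ]
ρ3 → ρ3 − 18·ρ1
  [  1   0   -3   -2   0 ]
  [  0   1    0    2   2 ]
  [  0   0    0    0  -2 ]
  [ 12  -1  -36  -26  -2 ]
ρ4 → ρ4 − 12·ρ1
  [ 1   0  -3  -2   0 ]
  [ 0   1   0   2   2 ]
  [ 0   0   0   0  -2 ]
  [ 0  -1   0  -2  -2 ]
ρ4 → ρ4 + ρ2
  [ 1  0  -3  -2   0 ]
  [ 0  1   0   2   2 ]
  [ 0  0   0   0  -2 ]
  [ 0  0   0   0   0 ]
ρ3 → -1/2·ρ3
  [ 1  0  -3  -2  0 ]
  [ 0  1   0   2  2 ]
  [ 0  0   0   0  1 ]
  [ 0  0   0   0  0 ]
ρ2 → ρ2 − 2·ρ3
  [ 1  0  -3  -2  0 ]
  [ 0  1   0   2  0 ]
  [ 0  0   0   0  1 ]
  [ 0  0   0   0  0 ]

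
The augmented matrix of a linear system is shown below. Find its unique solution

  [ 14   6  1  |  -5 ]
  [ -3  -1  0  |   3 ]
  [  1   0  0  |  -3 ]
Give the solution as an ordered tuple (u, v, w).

r1 → 1/14·r1
  [  1  3/7  1/14  |  -5/14 ]
  [ -3   -1     0  |      3 ]
  [  1    0     0  |     -3 ]
r2 → r2 + 3·r1
  [ 1  3/7  1/14  |  -5/14 ]
  [ 0  2/7  3/14  |  27/14 ]
  [ 1    0     0  |     -3 ]
r3 → r3 − r1
  [ 1   3/7   1/14  |   -5/14 ]
  [ 0   2/7   3/14  |   27/14 ]
  [ 0  -3/7  -1/14  |  -37/14 ]
r2 → 7/2·r2
  [ 1   3/7   1/14  |   -5/14 ]
  [ 0     1    3/4  |    27/4 ]
  [ 0  -3/7  -1/14  |  -37/14 ]
r3 → r3 + 3/7·r2
  [ 1  3/7  1/14  |  -5/14 ]
  [ 0    1   3/4  |   27/4 ]
  [ 0    0   1/4  |    1/4 ]
r3 → 4·r3
  [ 1  3/7  1/14  |  -5/14 ]
  [ 0    1   3/4  |   27/4 ]
  [ 0    0     1  |      1 ]
r2 → r2 − 3/4·r3
  [ 1  3/7  1/14  |  -5/14 ]
  [ 0    1     0  |      6 ]
  [ 0    0     1  |      1 ]
r1 → r1 − 1/14·r3
  [ 1  3/7  0  |  -3/7 ]
  [ 0    1  0  |     6 ]
  [ 0    0  1  |     1 ]
r1 → r1 − 3/7·r2
  [ 1  0  0  |  -3 ]
  [ 0  1  0  |   6 ]
  [ 0  0  1  |   1 ]
Reading off the last column: u = -3, v = 6, w = 1.

(-3, 6, 1)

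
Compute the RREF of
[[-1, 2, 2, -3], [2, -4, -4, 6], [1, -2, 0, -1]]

[[1, -2, 0, -1], [0, 0, 1, -2], [0, 0, 0, 0]]

R1 -> -1·R1
  [ 1  -2  -2   3 ]
  [ 2  -4  -4   6 ]
  [ 1  -2   0  -1 ]
R2 -> R2 − 2·R1
  [ 1  -2  -2   3 ]
  [ 0   0   0   0 ]
  [ 1  -2   0  -1 ]
R3 -> R3 − R1
  [ 1  -2  -2   3 ]
  [ 0   0   0   0 ]
  [ 0   0   2  -4 ]
R2 ↔ R3
  [ 1  -2  -2   3 ]
  [ 0   0   2  -4 ]
  [ 0   0   0   0 ]
R2 -> 1/2·R2
  [ 1  -2  -2   3 ]
  [ 0   0   1  -2 ]
  [ 0   0   0   0 ]
R1 -> R1 + 2·R2
  [ 1  -2  0  -1 ]
  [ 0   0  1  -2 ]
  [ 0   0  0   0 ]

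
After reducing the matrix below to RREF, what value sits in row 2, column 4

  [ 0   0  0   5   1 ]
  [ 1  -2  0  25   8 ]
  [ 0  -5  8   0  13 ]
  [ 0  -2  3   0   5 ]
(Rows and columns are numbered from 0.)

r1 <-> r2
  [ 1  -2  0  25   8 ]
  [ 0   0  0   5   1 ]
  [ 0  -5  8   0  13 ]
  [ 0  -2  3   0   5 ]
r2 <-> r3
  [ 1  -2  0  25   8 ]
  [ 0  -5  8   0  13 ]
  [ 0   0  0   5   1 ]
  [ 0  -2  3   0   5 ]
r2 → -1/5·r2
  [ 1  -2     0  25      8 ]
  [ 0   1  -8/5   0  -13/5 ]
  [ 0   0     0   5      1 ]
  [ 0  -2     3   0      5 ]
r4 → r4 + 2·r2
  [ 1  -2     0  25      8 ]
  [ 0   1  -8/5   0  -13/5 ]
  [ 0   0     0   5      1 ]
  [ 0   0  -1/5   0   -1/5 ]
r3 <-> r4
  [ 1  -2     0  25      8 ]
  [ 0   1  -8/5   0  -13/5 ]
  [ 0   0  -1/5   0   -1/5 ]
  [ 0   0     0   5      1 ]
r3 → -5·r3
  [ 1  -2     0  25      8 ]
  [ 0   1  -8/5   0  -13/5 ]
  [ 0   0     1   0      1 ]
  [ 0   0     0   5      1 ]
r4 → 1/5·r4
  [ 1  -2     0  25      8 ]
  [ 0   1  -8/5   0  -13/5 ]
  [ 0   0     1   0      1 ]
  [ 0   0     0   1    1/5 ]
r1 → r1 − 25·r4
  [ 1  -2     0  0      3 ]
  [ 0   1  -8/5  0  -13/5 ]
  [ 0   0     1  0      1 ]
  [ 0   0     0  1    1/5 ]
r2 → r2 + 8/5·r3
  [ 1  -2  0  0    3 ]
  [ 0   1  0  0   -1 ]
  [ 0   0  1  0    1 ]
  [ 0   0  0  1  1/5 ]
r1 → r1 + 2·r2
  [ 1  0  0  0    1 ]
  [ 0  1  0  0   -1 ]
  [ 0  0  1  0    1 ]
  [ 0  0  0  1  1/5 ]

1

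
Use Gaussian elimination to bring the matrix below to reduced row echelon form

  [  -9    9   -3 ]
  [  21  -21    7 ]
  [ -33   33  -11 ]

ρ1 -> -1/9·ρ1
  [   1   -1  1/3 ]
  [  21  -21    7 ]
  [ -33   33  -11 ]
ρ2 -> ρ2 − 21·ρ1
  [   1  -1  1/3 ]
  [   0   0    0 ]
  [ -33  33  -11 ]
ρ3 -> ρ3 + 33·ρ1
  [ 1  -1  1/3 ]
  [ 0   0    0 ]
  [ 0   0    0 ]

[[1, -1, 1/3], [0, 0, 0], [0, 0, 0]]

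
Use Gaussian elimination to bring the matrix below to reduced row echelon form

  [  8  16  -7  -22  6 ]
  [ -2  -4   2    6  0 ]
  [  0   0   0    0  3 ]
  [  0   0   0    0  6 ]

[[1, 2, 0, -1, 0], [0, 0, 1, 2, 0], [0, 0, 0, 0, 1], [0, 0, 0, 0, 0]]

ρ1 -> 1/8·ρ1
ρ2 -> ρ2 + 2·ρ1
ρ2 -> 4·ρ2
ρ3 -> 1/3·ρ3
ρ4 -> ρ4 − 6·ρ3
ρ2 -> ρ2 − 6·ρ3
ρ1 -> ρ1 − 3/4·ρ3
ρ1 -> ρ1 + 7/8·ρ2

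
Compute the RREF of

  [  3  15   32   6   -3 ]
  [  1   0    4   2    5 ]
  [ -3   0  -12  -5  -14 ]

R1 ← 1/3·R1
  [  1  5  32/3   2   -1 ]
  [  1  0     4   2    5 ]
  [ -3  0   -12  -5  -14 ]
R2 ← R2 − R1
  [  1   5   32/3   2   -1 ]
  [  0  -5  -20/3   0    6 ]
  [ -3   0    -12  -5  -14 ]
R3 ← R3 + 3·R1
  [ 1   5   32/3  2   -1 ]
  [ 0  -5  -20/3  0    6 ]
  [ 0  15     20  1  -17 ]
R2 ← -1/5·R2
  [ 1   5  32/3  2    -1 ]
  [ 0   1   4/3  0  -6/5 ]
  [ 0  15    20  1   -17 ]
R3 ← R3 − 15·R2
  [ 1  5  32/3  2    -1 ]
  [ 0  1   4/3  0  -6/5 ]
  [ 0  0     0  1     1 ]
R1 ← R1 − 2·R3
  [ 1  5  32/3  0    -3 ]
  [ 0  1   4/3  0  -6/5 ]
  [ 0  0     0  1     1 ]
R1 ← R1 − 5·R2
  [ 1  0    4  0     3 ]
  [ 0  1  4/3  0  -6/5 ]
  [ 0  0    0  1     1 ]

[[1, 0, 4, 0, 3], [0, 1, 4/3, 0, -6/5], [0, 0, 0, 1, 1]]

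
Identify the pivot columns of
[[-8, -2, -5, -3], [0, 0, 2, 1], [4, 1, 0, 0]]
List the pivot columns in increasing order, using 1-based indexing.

Multiply ρ1 by -1/8.
  [ 1  1/4  5/8  3/8 ]
  [ 0    0    2    1 ]
  [ 4    1    0    0 ]
Subtract 4 times ρ1 from ρ3.
  [ 1  1/4   5/8   3/8 ]
  [ 0    0     2     1 ]
  [ 0    0  -5/2  -3/2 ]
Multiply ρ2 by 1/2.
  [ 1  1/4   5/8   3/8 ]
  [ 0    0     1   1/2 ]
  [ 0    0  -5/2  -3/2 ]
Add 5/2 times ρ2 to ρ3.
  [ 1  1/4  5/8   3/8 ]
  [ 0    0    1   1/2 ]
  [ 0    0    0  -1/4 ]
Multiply ρ3 by -4.
  [ 1  1/4  5/8  3/8 ]
  [ 0    0    1  1/2 ]
  [ 0    0    0    1 ]
Subtract 1/2 times ρ3 from ρ2.
  [ 1  1/4  5/8  3/8 ]
  [ 0    0    1    0 ]
  [ 0    0    0    1 ]
Subtract 3/8 times ρ3 from ρ1.
  [ 1  1/4  5/8  0 ]
  [ 0    0    1  0 ]
  [ 0    0    0  1 ]
Subtract 5/8 times ρ2 from ρ1.
  [ 1  1/4  0  0 ]
  [ 0    0  1  0 ]
  [ 0    0  0  1 ]
Pivot columns are the columns containing a leading 1.

1, 3, 4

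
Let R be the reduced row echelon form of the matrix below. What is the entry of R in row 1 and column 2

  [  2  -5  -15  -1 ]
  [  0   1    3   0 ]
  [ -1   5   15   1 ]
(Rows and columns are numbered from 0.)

3

r1 -> 1/2·r1
  [  1  -5/2  -15/2  -1/2 ]
  [  0     1      3     0 ]
  [ -1     5     15     1 ]
r3 -> r3 + r1
  [ 1  -5/2  -15/2  -1/2 ]
  [ 0     1      3     0 ]
  [ 0   5/2   15/2   1/2 ]
r3 -> r3 − 5/2·r2
  [ 1  -5/2  -15/2  -1/2 ]
  [ 0     1      3     0 ]
  [ 0     0      0   1/2 ]
r3 -> 2·r3
  [ 1  -5/2  -15/2  -1/2 ]
  [ 0     1      3     0 ]
  [ 0     0      0     1 ]
r1 -> r1 + 1/2·r3
  [ 1  -5/2  -15/2  0 ]
  [ 0     1      3  0 ]
  [ 0     0      0  1 ]
r1 -> r1 + 5/2·r2
  [ 1  0  0  0 ]
  [ 0  1  3  0 ]
  [ 0  0  0  1 ]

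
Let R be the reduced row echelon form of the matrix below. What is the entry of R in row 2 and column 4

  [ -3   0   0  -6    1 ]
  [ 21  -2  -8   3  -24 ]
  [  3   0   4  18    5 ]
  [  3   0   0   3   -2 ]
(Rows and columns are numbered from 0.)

1/2

ρ1 -> -1/3·ρ1
  [  1   0   0   2  -1/3 ]
  [ 21  -2  -8   3   -24 ]
  [  3   0   4  18     5 ]
  [  3   0   0   3    -2 ]
ρ2 -> ρ2 − 21·ρ1
  [ 1   0   0    2  -1/3 ]
  [ 0  -2  -8  -39   -17 ]
  [ 3   0   4   18     5 ]
  [ 3   0   0    3    -2 ]
ρ3 -> ρ3 − 3·ρ1
  [ 1   0   0    2  -1/3 ]
  [ 0  -2  -8  -39   -17 ]
  [ 0   0   4   12     6 ]
  [ 3   0   0    3    -2 ]
ρ4 -> ρ4 − 3·ρ1
  [ 1   0   0    2  -1/3 ]
  [ 0  -2  -8  -39   -17 ]
  [ 0   0   4   12     6 ]
  [ 0   0   0   -3    -1 ]
ρ2 -> -1/2·ρ2
  [ 1  0  0     2  -1/3 ]
  [ 0  1  4  39/2  17/2 ]
  [ 0  0  4    12     6 ]
  [ 0  0  0    -3    -1 ]
ρ3 -> 1/4·ρ3
  [ 1  0  0     2  -1/3 ]
  [ 0  1  4  39/2  17/2 ]
  [ 0  0  1     3   3/2 ]
  [ 0  0  0    -3    -1 ]
ρ4 -> -1/3·ρ4
  [ 1  0  0     2  -1/3 ]
  [ 0  1  4  39/2  17/2 ]
  [ 0  0  1     3   3/2 ]
  [ 0  0  0     1   1/3 ]
ρ3 -> ρ3 − 3·ρ4
  [ 1  0  0     2  -1/3 ]
  [ 0  1  4  39/2  17/2 ]
  [ 0  0  1     0   1/2 ]
  [ 0  0  0     1   1/3 ]
ρ2 -> ρ2 − 39/2·ρ4
  [ 1  0  0  2  -1/3 ]
  [ 0  1  4  0     2 ]
  [ 0  0  1  0   1/2 ]
  [ 0  0  0  1   1/3 ]
ρ1 -> ρ1 − 2·ρ4
  [ 1  0  0  0   -1 ]
  [ 0  1  4  0    2 ]
  [ 0  0  1  0  1/2 ]
  [ 0  0  0  1  1/3 ]
ρ2 -> ρ2 − 4·ρ3
  [ 1  0  0  0   -1 ]
  [ 0  1  0  0    0 ]
  [ 0  0  1  0  1/2 ]
  [ 0  0  0  1  1/3 ]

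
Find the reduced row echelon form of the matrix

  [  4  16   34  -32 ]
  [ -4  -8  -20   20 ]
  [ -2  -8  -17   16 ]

R1 := 1/4·R1
  [  1   4  17/2  -8 ]
  [ -4  -8   -20  20 ]
  [ -2  -8   -17  16 ]
R2 := R2 + 4·R1
  [  1   4  17/2   -8 ]
  [  0   8    14  -12 ]
  [ -2  -8   -17   16 ]
R3 := R3 + 2·R1
  [ 1  4  17/2   -8 ]
  [ 0  8    14  -12 ]
  [ 0  0     0    0 ]
R2 := 1/8·R2
  [ 1  4  17/2    -8 ]
  [ 0  1   7/4  -3/2 ]
  [ 0  0     0     0 ]
R1 := R1 − 4·R2
  [ 1  0  3/2    -2 ]
  [ 0  1  7/4  -3/2 ]
  [ 0  0    0     0 ]

[[1, 0, 3/2, -2], [0, 1, 7/4, -3/2], [0, 0, 0, 0]]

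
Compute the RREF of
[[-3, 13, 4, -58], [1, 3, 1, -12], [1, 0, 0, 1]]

R1 → -1/3·R1
  [ 1  -13/3  -4/3  58/3 ]
  [ 1      3     1   -12 ]
  [ 1      0     0     1 ]
R2 → R2 − R1
  [ 1  -13/3  -4/3   58/3 ]
  [ 0   22/3   7/3  -94/3 ]
  [ 1      0     0      1 ]
R3 → R3 − R1
  [ 1  -13/3  -4/3   58/3 ]
  [ 0   22/3   7/3  -94/3 ]
  [ 0   13/3   4/3  -55/3 ]
R2 → 3/22·R2
  [ 1  -13/3  -4/3    58/3 ]
  [ 0      1  7/22  -47/11 ]
  [ 0   13/3   4/3   -55/3 ]
R3 → R3 − 13/3·R2
  [ 1  -13/3   -4/3    58/3 ]
  [ 0      1   7/22  -47/11 ]
  [ 0      0  -1/22    2/11 ]
R3 → -22·R3
  [ 1  -13/3  -4/3    58/3 ]
  [ 0      1  7/22  -47/11 ]
  [ 0      0     1      -4 ]
R2 → R2 − 7/22·R3
  [ 1  -13/3  -4/3  58/3 ]
  [ 0      1     0    -3 ]
  [ 0      0     1    -4 ]
R1 → R1 + 4/3·R3
  [ 1  -13/3  0  14 ]
  [ 0      1  0  -3 ]
  [ 0      0  1  -4 ]
R1 → R1 + 13/3·R2
  [ 1  0  0   1 ]
  [ 0  1  0  -3 ]
  [ 0  0  1  -4 ]

[[1, 0, 0, 1], [0, 1, 0, -3], [0, 0, 1, -4]]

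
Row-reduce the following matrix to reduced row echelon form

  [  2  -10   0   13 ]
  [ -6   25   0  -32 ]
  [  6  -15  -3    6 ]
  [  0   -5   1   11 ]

Multiply r1 by 1/2.
  [  1   -5   0  13/2 ]
  [ -6   25   0   -32 ]
  [  6  -15  -3     6 ]
  [  0   -5   1    11 ]
Add 6 times r1 to r2.
  [ 1   -5   0  13/2 ]
  [ 0   -5   0     7 ]
  [ 6  -15  -3     6 ]
  [ 0   -5   1    11 ]
Subtract 6 times r1 from r3.
  [ 1  -5   0  13/2 ]
  [ 0  -5   0     7 ]
  [ 0  15  -3   -33 ]
  [ 0  -5   1    11 ]
Multiply r2 by -1/5.
  [ 1  -5   0  13/2 ]
  [ 0   1   0  -7/5 ]
  [ 0  15  -3   -33 ]
  [ 0  -5   1    11 ]
Subtract 15 times r2 from r3.
  [ 1  -5   0  13/2 ]
  [ 0   1   0  -7/5 ]
  [ 0   0  -3   -12 ]
  [ 0  -5   1    11 ]
Add 5 times r2 to r4.
  [ 1  -5   0  13/2 ]
  [ 0   1   0  -7/5 ]
  [ 0   0  -3   -12 ]
  [ 0   0   1     4 ]
Multiply r3 by -1/3.
  [ 1  -5  0  13/2 ]
  [ 0   1  0  -7/5 ]
  [ 0   0  1     4 ]
  [ 0   0  1     4 ]
Subtract r3 from r4.
  [ 1  -5  0  13/2 ]
  [ 0   1  0  -7/5 ]
  [ 0   0  1     4 ]
  [ 0   0  0     0 ]
Add 5 times r2 to r1.
  [ 1  0  0  -1/2 ]
  [ 0  1  0  -7/5 ]
  [ 0  0  1     4 ]
  [ 0  0  0     0 ]

[[1, 0, 0, -1/2], [0, 1, 0, -7/5], [0, 0, 1, 4], [0, 0, 0, 0]]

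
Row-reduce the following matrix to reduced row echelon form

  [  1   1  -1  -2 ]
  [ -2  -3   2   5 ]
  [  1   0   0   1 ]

[[1, 0, 0, 1], [0, 1, 0, -1], [0, 0, 1, 2]]

R2 -> R2 + 2·R1
  [ 1   1  -1  -2 ]
  [ 0  -1   0   1 ]
  [ 1   0   0   1 ]
R3 -> R3 − R1
  [ 1   1  -1  -2 ]
  [ 0  -1   0   1 ]
  [ 0  -1   1   3 ]
R2 -> -1·R2
  [ 1   1  -1  -2 ]
  [ 0   1   0  -1 ]
  [ 0  -1   1   3 ]
R3 -> R3 + R2
  [ 1  1  -1  -2 ]
  [ 0  1   0  -1 ]
  [ 0  0   1   2 ]
R1 -> R1 + R3
  [ 1  1  0   0 ]
  [ 0  1  0  -1 ]
  [ 0  0  1   2 ]
R1 -> R1 − R2
  [ 1  0  0   1 ]
  [ 0  1  0  -1 ]
  [ 0  0  1   2 ]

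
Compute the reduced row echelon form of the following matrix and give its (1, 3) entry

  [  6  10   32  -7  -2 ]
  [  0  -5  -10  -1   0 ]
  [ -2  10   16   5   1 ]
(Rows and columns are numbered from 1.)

Multiply R1 by 1/6.
  [  1  5/3  16/3  -7/6  -1/3 ]
  [  0   -5   -10    -1     0 ]
  [ -2   10    16     5     1 ]
Add 2 times R1 to R3.
  [ 1   5/3  16/3  -7/6  -1/3 ]
  [ 0    -5   -10    -1     0 ]
  [ 0  40/3  80/3   8/3   1/3 ]
Multiply R2 by -1/5.
  [ 1   5/3  16/3  -7/6  -1/3 ]
  [ 0     1     2   1/5     0 ]
  [ 0  40/3  80/3   8/3   1/3 ]
Subtract 40/3 times R2 from R3.
  [ 1  5/3  16/3  -7/6  -1/3 ]
  [ 0    1     2   1/5     0 ]
  [ 0    0     0     0   1/3 ]
Multiply R3 by 3.
  [ 1  5/3  16/3  -7/6  -1/3 ]
  [ 0    1     2   1/5     0 ]
  [ 0    0     0     0     1 ]
Add 1/3 times R3 to R1.
  [ 1  5/3  16/3  -7/6  0 ]
  [ 0    1     2   1/5  0 ]
  [ 0    0     0     0  1 ]
Subtract 5/3 times R2 from R1.
  [ 1  0  2  -3/2  0 ]
  [ 0  1  2   1/5  0 ]
  [ 0  0  0     0  1 ]

2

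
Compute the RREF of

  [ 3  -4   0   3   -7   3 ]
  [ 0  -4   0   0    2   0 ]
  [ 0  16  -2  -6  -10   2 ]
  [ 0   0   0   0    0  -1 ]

Multiply r1 by 1/3.
  [ 1  -4/3   0   1  -7/3   1 ]
  [ 0    -4   0   0     2   0 ]
  [ 0    16  -2  -6   -10   2 ]
  [ 0     0   0   0     0  -1 ]
Multiply r2 by -1/4.
  [ 1  -4/3   0   1  -7/3   1 ]
  [ 0     1   0   0  -1/2   0 ]
  [ 0    16  -2  -6   -10   2 ]
  [ 0     0   0   0     0  -1 ]
Subtract 16 times r2 from r3.
  [ 1  -4/3   0   1  -7/3   1 ]
  [ 0     1   0   0  -1/2   0 ]
  [ 0     0  -2  -6    -2   2 ]
  [ 0     0   0   0     0  -1 ]
Multiply r3 by -1/2.
  [ 1  -4/3  0  1  -7/3   1 ]
  [ 0     1  0  0  -1/2   0 ]
  [ 0     0  1  3     1  -1 ]
  [ 0     0  0  0     0  -1 ]
Multiply r4 by -1.
  [ 1  -4/3  0  1  -7/3   1 ]
  [ 0     1  0  0  -1/2   0 ]
  [ 0     0  1  3     1  -1 ]
  [ 0     0  0  0     0   1 ]
Add r4 to r3.
  [ 1  -4/3  0  1  -7/3  1 ]
  [ 0     1  0  0  -1/2  0 ]
  [ 0     0  1  3     1  0 ]
  [ 0     0  0  0     0  1 ]
Subtract r4 from r1.
  [ 1  -4/3  0  1  -7/3  0 ]
  [ 0     1  0  0  -1/2  0 ]
  [ 0     0  1  3     1  0 ]
  [ 0     0  0  0     0  1 ]
Add 4/3 times r2 to r1.
  [ 1  0  0  1    -3  0 ]
  [ 0  1  0  0  -1/2  0 ]
  [ 0  0  1  3     1  0 ]
  [ 0  0  0  0     0  1 ]

[[1, 0, 0, 1, -3, 0], [0, 1, 0, 0, -1/2, 0], [0, 0, 1, 3, 1, 0], [0, 0, 0, 0, 0, 1]]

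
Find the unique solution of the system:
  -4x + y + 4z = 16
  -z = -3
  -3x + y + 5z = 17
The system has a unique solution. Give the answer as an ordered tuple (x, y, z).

(-2, -4, 3)

Form the augmented matrix and row-reduce:
  [ -4  1   4  |  16 ]
  [  0  0  -1  |  -3 ]
  [ -3  1   5  |  17 ]
R1 ← -1/4·R1
  [  1  -1/4  -1  |  -4 ]
  [  0     0  -1  |  -3 ]
  [ -3     1   5  |  17 ]
R3 ← R3 + 3·R1
  [ 1  -1/4  -1  |  -4 ]
  [ 0     0  -1  |  -3 ]
  [ 0   1/4   2  |   5 ]
R2 <=> R3
  [ 1  -1/4  -1  |  -4 ]
  [ 0   1/4   2  |   5 ]
  [ 0     0  -1  |  -3 ]
R2 ← 4·R2
  [ 1  -1/4  -1  |  -4 ]
  [ 0     1   8  |  20 ]
  [ 0     0  -1  |  -3 ]
R3 ← -1·R3
  [ 1  -1/4  -1  |  -4 ]
  [ 0     1   8  |  20 ]
  [ 0     0   1  |   3 ]
R2 ← R2 − 8·R3
  [ 1  -1/4  -1  |  -4 ]
  [ 0     1   0  |  -4 ]
  [ 0     0   1  |   3 ]
R1 ← R1 + R3
  [ 1  -1/4  0  |  -1 ]
  [ 0     1  0  |  -4 ]
  [ 0     0  1  |   3 ]
R1 ← R1 + 1/4·R2
  [ 1  0  0  |  -2 ]
  [ 0  1  0  |  -4 ]
  [ 0  0  1  |   3 ]
Reading off the last column: x = -2, y = -4, z = 3.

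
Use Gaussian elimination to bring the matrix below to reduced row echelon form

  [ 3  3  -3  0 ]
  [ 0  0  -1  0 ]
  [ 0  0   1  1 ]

R1 := 1/3·R1
  [ 1  1  -1  0 ]
  [ 0  0  -1  0 ]
  [ 0  0   1  1 ]
R2 := -1·R2
  [ 1  1  -1  0 ]
  [ 0  0   1  0 ]
  [ 0  0   1  1 ]
R3 := R3 − R2
  [ 1  1  -1  0 ]
  [ 0  0   1  0 ]
  [ 0  0   0  1 ]
R1 := R1 + R2
  [ 1  1  0  0 ]
  [ 0  0  1  0 ]
  [ 0  0  0  1 ]

[[1, 1, 0, 0], [0, 0, 1, 0], [0, 0, 0, 1]]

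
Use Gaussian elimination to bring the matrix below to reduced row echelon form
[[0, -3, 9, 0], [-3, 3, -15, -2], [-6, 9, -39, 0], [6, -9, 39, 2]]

[[1, 0, 2, 0], [0, 1, -3, 0], [0, 0, 0, 1], [0, 0, 0, 0]]

R1 ↔ R2
  [ -3   3  -15  -2 ]
  [  0  -3    9   0 ]
  [ -6   9  -39   0 ]
  [  6  -9   39   2 ]
R1 -> -1/3·R1
  [  1  -1    5  2/3 ]
  [  0  -3    9    0 ]
  [ -6   9  -39    0 ]
  [  6  -9   39    2 ]
R3 -> R3 + 6·R1
  [ 1  -1   5  2/3 ]
  [ 0  -3   9    0 ]
  [ 0   3  -9    4 ]
  [ 6  -9  39    2 ]
R4 -> R4 − 6·R1
  [ 1  -1   5  2/3 ]
  [ 0  -3   9    0 ]
  [ 0   3  -9    4 ]
  [ 0  -3   9   -2 ]
R2 -> -1/3·R2
  [ 1  -1   5  2/3 ]
  [ 0   1  -3    0 ]
  [ 0   3  -9    4 ]
  [ 0  -3   9   -2 ]
R3 -> R3 − 3·R2
  [ 1  -1   5  2/3 ]
  [ 0   1  -3    0 ]
  [ 0   0   0    4 ]
  [ 0  -3   9   -2 ]
R4 -> R4 + 3·R2
  [ 1  -1   5  2/3 ]
  [ 0   1  -3    0 ]
  [ 0   0   0    4 ]
  [ 0   0   0   -2 ]
R3 -> 1/4·R3
  [ 1  -1   5  2/3 ]
  [ 0   1  -3    0 ]
  [ 0   0   0    1 ]
  [ 0   0   0   -2 ]
R4 -> R4 + 2·R3
  [ 1  -1   5  2/3 ]
  [ 0   1  -3    0 ]
  [ 0   0   0    1 ]
  [ 0   0   0    0 ]
R1 -> R1 − 2/3·R3
  [ 1  -1   5  0 ]
  [ 0   1  -3  0 ]
  [ 0   0   0  1 ]
  [ 0   0   0  0 ]
R1 -> R1 + R2
  [ 1  0   2  0 ]
  [ 0  1  -3  0 ]
  [ 0  0   0  1 ]
  [ 0  0   0  0 ]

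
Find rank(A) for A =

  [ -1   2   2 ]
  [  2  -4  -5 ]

rank = 2

Multiply R1 by -1.
  [ 1  -2  -2 ]
  [ 2  -4  -5 ]
Subtract 2 times R1 from R2.
  [ 1  -2  -2 ]
  [ 0   0  -1 ]
Multiply R2 by -1.
  [ 1  -2  -2 ]
  [ 0   0   1 ]
Add 2 times R2 to R1.
  [ 1  -2  0 ]
  [ 0   0  1 ]
The reduced form has 2 nonzero rows.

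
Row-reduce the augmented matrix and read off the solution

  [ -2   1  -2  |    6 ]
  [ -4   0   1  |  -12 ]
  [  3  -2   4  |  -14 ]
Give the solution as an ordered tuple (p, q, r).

(2, 2, -4)

R1 := -1/2·R1
  [  1  -1/2  1  |   -3 ]
  [ -4     0  1  |  -12 ]
  [  3    -2  4  |  -14 ]
R2 := R2 + 4·R1
  [ 1  -1/2  1  |   -3 ]
  [ 0    -2  5  |  -24 ]
  [ 3    -2  4  |  -14 ]
R3 := R3 − 3·R1
  [ 1  -1/2  1  |   -3 ]
  [ 0    -2  5  |  -24 ]
  [ 0  -1/2  1  |   -5 ]
R2 := -1/2·R2
  [ 1  -1/2     1  |  -3 ]
  [ 0     1  -5/2  |  12 ]
  [ 0  -1/2     1  |  -5 ]
R3 := R3 + 1/2·R2
  [ 1  -1/2     1  |  -3 ]
  [ 0     1  -5/2  |  12 ]
  [ 0     0  -1/4  |   1 ]
R3 := -4·R3
  [ 1  -1/2     1  |  -3 ]
  [ 0     1  -5/2  |  12 ]
  [ 0     0     1  |  -4 ]
R2 := R2 + 5/2·R3
  [ 1  -1/2  1  |  -3 ]
  [ 0     1  0  |   2 ]
  [ 0     0  1  |  -4 ]
R1 := R1 − R3
  [ 1  -1/2  0  |   1 ]
  [ 0     1  0  |   2 ]
  [ 0     0  1  |  -4 ]
R1 := R1 + 1/2·R2
  [ 1  0  0  |   2 ]
  [ 0  1  0  |   2 ]
  [ 0  0  1  |  -4 ]
Reading off the last column: p = 2, q = 2, r = -4.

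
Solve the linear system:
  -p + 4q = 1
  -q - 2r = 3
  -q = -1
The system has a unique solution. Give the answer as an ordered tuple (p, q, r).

Form the augmented matrix and row-reduce:
  [ -1   4   0  |   1 ]
  [  0  -1  -2  |   3 ]
  [  0  -1   0  |  -1 ]
ρ1 → -1·ρ1
  [ 1  -4   0  |  -1 ]
  [ 0  -1  -2  |   3 ]
  [ 0  -1   0  |  -1 ]
ρ2 → -1·ρ2
  [ 1  -4  0  |  -1 ]
  [ 0   1  2  |  -3 ]
  [ 0  -1  0  |  -1 ]
ρ3 → ρ3 + ρ2
  [ 1  -4  0  |  -1 ]
  [ 0   1  2  |  -3 ]
  [ 0   0  2  |  -4 ]
ρ3 → 1/2·ρ3
  [ 1  -4  0  |  -1 ]
  [ 0   1  2  |  -3 ]
  [ 0   0  1  |  -2 ]
ρ2 → ρ2 − 2·ρ3
  [ 1  -4  0  |  -1 ]
  [ 0   1  0  |   1 ]
  [ 0   0  1  |  -2 ]
ρ1 → ρ1 + 4·ρ2
  [ 1  0  0  |   3 ]
  [ 0  1  0  |   1 ]
  [ 0  0  1  |  -2 ]
Reading off the last column: p = 3, q = 1, r = -2.

(3, 1, -2)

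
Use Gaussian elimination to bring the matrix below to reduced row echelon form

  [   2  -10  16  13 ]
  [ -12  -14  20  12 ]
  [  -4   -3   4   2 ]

[[1, 0, 0, 1/2], [0, 1, 0, -2], [0, 0, 1, -1/2]]

R1 -> 1/2·R1
  [   1   -5   8  13/2 ]
  [ -12  -14  20    12 ]
  [  -4   -3   4     2 ]
R2 -> R2 + 12·R1
  [  1   -5    8  13/2 ]
  [  0  -74  116    90 ]
  [ -4   -3    4     2 ]
R3 -> R3 + 4·R1
  [ 1   -5    8  13/2 ]
  [ 0  -74  116    90 ]
  [ 0  -23   36    28 ]
R2 -> -1/74·R2
  [ 1   -5       8    13/2 ]
  [ 0    1  -58/37  -45/37 ]
  [ 0  -23      36      28 ]
R3 -> R3 + 23·R2
  [ 1  -5       8    13/2 ]
  [ 0   1  -58/37  -45/37 ]
  [ 0   0   -2/37    1/37 ]
R3 -> -37/2·R3
  [ 1  -5       8    13/2 ]
  [ 0   1  -58/37  -45/37 ]
  [ 0   0       1    -1/2 ]
R2 -> R2 + 58/37·R3
  [ 1  -5  8  13/2 ]
  [ 0   1  0    -2 ]
  [ 0   0  1  -1/2 ]
R1 -> R1 − 8·R3
  [ 1  -5  0  21/2 ]
  [ 0   1  0    -2 ]
  [ 0   0  1  -1/2 ]
R1 -> R1 + 5·R2
  [ 1  0  0   1/2 ]
  [ 0  1  0    -2 ]
  [ 0  0  1  -1/2 ]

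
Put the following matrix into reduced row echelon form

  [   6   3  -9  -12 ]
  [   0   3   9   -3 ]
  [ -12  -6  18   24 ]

[[1, 0, -3, -3/2], [0, 1, 3, -1], [0, 0, 0, 0]]

ρ1 := 1/6·ρ1
  [   1  1/2  -3/2  -2 ]
  [   0    3     9  -3 ]
  [ -12   -6    18  24 ]
ρ3 := ρ3 + 12·ρ1
  [ 1  1/2  -3/2  -2 ]
  [ 0    3     9  -3 ]
  [ 0    0     0   0 ]
ρ2 := 1/3·ρ2
  [ 1  1/2  -3/2  -2 ]
  [ 0    1     3  -1 ]
  [ 0    0     0   0 ]
ρ1 := ρ1 − 1/2·ρ2
  [ 1  0  -3  -3/2 ]
  [ 0  1   3    -1 ]
  [ 0  0   0     0 ]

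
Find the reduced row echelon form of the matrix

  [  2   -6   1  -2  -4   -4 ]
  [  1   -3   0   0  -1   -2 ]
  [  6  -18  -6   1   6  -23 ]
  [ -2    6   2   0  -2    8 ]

[[1, -3, 0, 0, -1, -2], [0, 0, 1, 0, -2, 2], [0, 0, 0, 1, 0, 1], [0, 0, 0, 0, 0, 0]]

ρ1 ← 1/2·ρ1
  [  1   -3  1/2  -1  -2   -2 ]
  [  1   -3    0   0  -1   -2 ]
  [  6  -18   -6   1   6  -23 ]
  [ -2    6    2   0  -2    8 ]
ρ2 ← ρ2 − ρ1
  [  1   -3   1/2  -1  -2   -2 ]
  [  0    0  -1/2   1   1    0 ]
  [  6  -18    -6   1   6  -23 ]
  [ -2    6     2   0  -2    8 ]
ρ3 ← ρ3 − 6·ρ1
  [  1  -3   1/2  -1  -2   -2 ]
  [  0   0  -1/2   1   1    0 ]
  [  0   0    -9   7  18  -11 ]
  [ -2   6     2   0  -2    8 ]
ρ4 ← ρ4 + 2·ρ1
  [ 1  -3   1/2  -1  -2   -2 ]
  [ 0   0  -1/2   1   1    0 ]
  [ 0   0    -9   7  18  -11 ]
  [ 0   0     3  -2  -6    4 ]
ρ2 ← -2·ρ2
  [ 1  -3  1/2  -1  -2   -2 ]
  [ 0   0    1  -2  -2    0 ]
  [ 0   0   -9   7  18  -11 ]
  [ 0   0    3  -2  -6    4 ]
ρ3 ← ρ3 + 9·ρ2
  [ 1  -3  1/2   -1  -2   -2 ]
  [ 0   0    1   -2  -2    0 ]
  [ 0   0    0  -11   0  -11 ]
  [ 0   0    3   -2  -6    4 ]
ρ4 ← ρ4 − 3·ρ2
  [ 1  -3  1/2   -1  -2   -2 ]
  [ 0   0    1   -2  -2    0 ]
  [ 0   0    0  -11   0  -11 ]
  [ 0   0    0    4   0    4 ]
ρ3 ← -1/11·ρ3
  [ 1  -3  1/2  -1  -2  -2 ]
  [ 0   0    1  -2  -2   0 ]
  [ 0   0    0   1   0   1 ]
  [ 0   0    0   4   0   4 ]
ρ4 ← ρ4 − 4·ρ3
  [ 1  -3  1/2  -1  -2  -2 ]
  [ 0   0    1  -2  -2   0 ]
  [ 0   0    0   1   0   1 ]
  [ 0   0    0   0   0   0 ]
ρ2 ← ρ2 + 2·ρ3
  [ 1  -3  1/2  -1  -2  -2 ]
  [ 0   0    1   0  -2   2 ]
  [ 0   0    0   1   0   1 ]
  [ 0   0    0   0   0   0 ]
ρ1 ← ρ1 + ρ3
  [ 1  -3  1/2  0  -2  -1 ]
  [ 0   0    1  0  -2   2 ]
  [ 0   0    0  1   0   1 ]
  [ 0   0    0  0   0   0 ]
ρ1 ← ρ1 − 1/2·ρ2
  [ 1  -3  0  0  -1  -2 ]
  [ 0   0  1  0  -2   2 ]
  [ 0   0  0  1   0   1 ]
  [ 0   0  0  0   0   0 ]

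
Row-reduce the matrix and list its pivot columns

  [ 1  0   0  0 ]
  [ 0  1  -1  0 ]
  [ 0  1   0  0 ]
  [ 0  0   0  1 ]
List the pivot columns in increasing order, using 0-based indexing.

R3 -> R3 − R2
  [ 1  0   0  0 ]
  [ 0  1  -1  0 ]
  [ 0  0   1  0 ]
  [ 0  0   0  1 ]
R2 -> R2 + R3
  [ 1  0  0  0 ]
  [ 0  1  0  0 ]
  [ 0  0  1  0 ]
  [ 0  0  0  1 ]
Pivot columns are the columns containing a leading 1.

0, 1, 2, 3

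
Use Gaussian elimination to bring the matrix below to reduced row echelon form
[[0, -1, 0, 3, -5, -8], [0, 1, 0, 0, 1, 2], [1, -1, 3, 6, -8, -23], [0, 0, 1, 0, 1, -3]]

[[1, 0, 0, 0, -2, 0], [0, 1, 0, 0, 1, 2], [0, 0, 1, 0, 1, -3], [0, 0, 0, 1, -4/3, -2]]

ρ1 <-> ρ3
ρ3 := ρ3 + ρ2
ρ3 <-> ρ4
ρ4 := 1/3·ρ4
ρ1 := ρ1 − 6·ρ4
ρ1 := ρ1 − 3·ρ3
ρ1 := ρ1 + ρ2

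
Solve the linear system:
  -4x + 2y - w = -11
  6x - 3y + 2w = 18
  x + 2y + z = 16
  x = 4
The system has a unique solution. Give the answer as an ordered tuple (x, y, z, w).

Form the augmented matrix and row-reduce:
  [ -4   2  0  -1  |  -11 ]
  [  6  -3  0   2  |   18 ]
  [  1   2  1   0  |   16 ]
  [  1   0  0   0  |    4 ]
R1 := -1/4·R1
  [ 1  -1/2  0  1/4  |  11/4 ]
  [ 6    -3  0    2  |    18 ]
  [ 1     2  1    0  |    16 ]
  [ 1     0  0    0  |     4 ]
R2 := R2 − 6·R1
  [ 1  -1/2  0  1/4  |  11/4 ]
  [ 0     0  0  1/2  |   3/2 ]
  [ 1     2  1    0  |    16 ]
  [ 1     0  0    0  |     4 ]
R3 := R3 − R1
  [ 1  -1/2  0   1/4  |  11/4 ]
  [ 0     0  0   1/2  |   3/2 ]
  [ 0   5/2  1  -1/4  |  53/4 ]
  [ 1     0  0     0  |     4 ]
R4 := R4 − R1
  [ 1  -1/2  0   1/4  |  11/4 ]
  [ 0     0  0   1/2  |   3/2 ]
  [ 0   5/2  1  -1/4  |  53/4 ]
  [ 0   1/2  0  -1/4  |   5/4 ]
R2 ↔ R3
  [ 1  -1/2  0   1/4  |  11/4 ]
  [ 0   5/2  1  -1/4  |  53/4 ]
  [ 0     0  0   1/2  |   3/2 ]
  [ 0   1/2  0  -1/4  |   5/4 ]
R2 := 2/5·R2
  [ 1  -1/2    0    1/4  |   11/4 ]
  [ 0     1  2/5  -1/10  |  53/10 ]
  [ 0     0    0    1/2  |    3/2 ]
  [ 0   1/2    0   -1/4  |    5/4 ]
R4 := R4 − 1/2·R2
  [ 1  -1/2     0    1/4  |   11/4 ]
  [ 0     1   2/5  -1/10  |  53/10 ]
  [ 0     0     0    1/2  |    3/2 ]
  [ 0     0  -1/5   -1/5  |   -7/5 ]
R3 ↔ R4
  [ 1  -1/2     0    1/4  |   11/4 ]
  [ 0     1   2/5  -1/10  |  53/10 ]
  [ 0     0  -1/5   -1/5  |   -7/5 ]
  [ 0     0     0    1/2  |    3/2 ]
R3 := -5·R3
  [ 1  -1/2    0    1/4  |   11/4 ]
  [ 0     1  2/5  -1/10  |  53/10 ]
  [ 0     0    1      1  |      7 ]
  [ 0     0    0    1/2  |    3/2 ]
R4 := 2·R4
  [ 1  -1/2    0    1/4  |   11/4 ]
  [ 0     1  2/5  -1/10  |  53/10 ]
  [ 0     0    1      1  |      7 ]
  [ 0     0    0      1  |      3 ]
R3 := R3 − R4
  [ 1  -1/2    0    1/4  |   11/4 ]
  [ 0     1  2/5  -1/10  |  53/10 ]
  [ 0     0    1      0  |      4 ]
  [ 0     0    0      1  |      3 ]
R2 := R2 + 1/10·R4
  [ 1  -1/2    0  1/4  |  11/4 ]
  [ 0     1  2/5    0  |  28/5 ]
  [ 0     0    1    0  |     4 ]
  [ 0     0    0    1  |     3 ]
R1 := R1 − 1/4·R4
  [ 1  -1/2    0  0  |     2 ]
  [ 0     1  2/5  0  |  28/5 ]
  [ 0     0    1  0  |     4 ]
  [ 0     0    0  1  |     3 ]
R2 := R2 − 2/5·R3
  [ 1  -1/2  0  0  |  2 ]
  [ 0     1  0  0  |  4 ]
  [ 0     0  1  0  |  4 ]
  [ 0     0  0  1  |  3 ]
R1 := R1 + 1/2·R2
  [ 1  0  0  0  |  4 ]
  [ 0  1  0  0  |  4 ]
  [ 0  0  1  0  |  4 ]
  [ 0  0  0  1  |  3 ]
Reading off the last column: x = 4, y = 4, z = 4, w = 3.

(4, 4, 4, 3)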